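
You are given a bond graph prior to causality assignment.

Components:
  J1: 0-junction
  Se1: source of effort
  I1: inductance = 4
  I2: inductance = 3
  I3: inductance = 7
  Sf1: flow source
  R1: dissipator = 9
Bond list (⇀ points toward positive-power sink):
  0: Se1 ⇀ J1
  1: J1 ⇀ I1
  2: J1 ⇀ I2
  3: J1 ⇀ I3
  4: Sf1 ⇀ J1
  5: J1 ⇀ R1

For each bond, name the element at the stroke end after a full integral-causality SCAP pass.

bond 0 stroke at J1  (Se1: effort source, stroke at far end)
bond 4 stroke at Sf1  (Sf1: flow source, stroke at near end)
bond 1 stroke at I1  (common-e at J1 fixed by 0)
bond 2 stroke at I2  (0-jn J1 has e-setter on 0)
bond 3 stroke at I3  (common-e at J1 fixed by 0)
bond 5 stroke at R1  (J1: bond 0 brought effort, rest push out)

#0 →J1
#1 →I1
#2 →I2
#3 →I3
#4 →Sf1
#5 →R1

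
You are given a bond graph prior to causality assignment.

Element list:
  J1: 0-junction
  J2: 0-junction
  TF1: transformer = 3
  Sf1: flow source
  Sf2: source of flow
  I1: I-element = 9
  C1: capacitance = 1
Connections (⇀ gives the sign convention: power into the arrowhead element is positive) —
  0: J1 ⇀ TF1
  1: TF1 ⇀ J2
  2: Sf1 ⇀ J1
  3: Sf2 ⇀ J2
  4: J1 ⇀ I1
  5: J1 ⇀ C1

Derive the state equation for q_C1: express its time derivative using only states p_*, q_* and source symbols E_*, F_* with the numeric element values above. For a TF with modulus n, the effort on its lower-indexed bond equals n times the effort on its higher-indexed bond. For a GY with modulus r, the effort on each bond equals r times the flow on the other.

dq_C1/dt = F_Sf1 + F_Sf2/3 - p_I1/9

#2 stroke→Sf1  (Sf1 (Sf) sets flow on bond)
#3 stroke→Sf2  (source Sf2 imposes f)
#1 stroke→J2  (J2: last free bond brings effort in)
#0 stroke→TF1  (TF1: transformer flips bond 1)
#4 stroke→I1  (I1 integral (f out))
#5 stroke→J1  (J1 needs exactly one e-in)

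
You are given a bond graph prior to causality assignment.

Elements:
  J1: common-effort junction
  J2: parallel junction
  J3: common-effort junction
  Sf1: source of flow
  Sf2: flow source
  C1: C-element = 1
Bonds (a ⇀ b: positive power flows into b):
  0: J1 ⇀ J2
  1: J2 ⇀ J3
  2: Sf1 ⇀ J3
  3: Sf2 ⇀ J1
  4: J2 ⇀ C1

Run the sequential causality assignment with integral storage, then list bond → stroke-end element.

β2 |Sf1  (Sf1 (Sf) sets flow on bond)
β3 |Sf2  (Sf2: flow source, stroke at near end)
β0 |J1  (only one effort-in slot at J1)
β1 |J3  (closing 0-jn rule on J3)
β4 |J2  (J2: last free bond brings effort in)

#0 stroke at J1
#1 stroke at J3
#2 stroke at Sf1
#3 stroke at Sf2
#4 stroke at J2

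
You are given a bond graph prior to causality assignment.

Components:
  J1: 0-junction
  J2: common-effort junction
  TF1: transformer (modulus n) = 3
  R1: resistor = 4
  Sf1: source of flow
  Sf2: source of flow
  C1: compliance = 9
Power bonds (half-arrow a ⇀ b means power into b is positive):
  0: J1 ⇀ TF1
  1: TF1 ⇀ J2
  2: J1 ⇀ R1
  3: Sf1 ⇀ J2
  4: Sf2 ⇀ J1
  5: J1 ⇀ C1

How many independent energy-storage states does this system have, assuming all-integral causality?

#3 |Sf1  (Sf1: flow source, stroke at near end)
#4 |Sf2  (Sf2: flow source, stroke at near end)
#1 |J2  (closing 0-jn rule on J2)
#0 |TF1  (through TF1, causality passes straight; one stroke at TF1)
#5 |J1  (prefer integral on C1)
#2 |R1  (common-e at J1 fixed by 5)

1  (C1 all integral)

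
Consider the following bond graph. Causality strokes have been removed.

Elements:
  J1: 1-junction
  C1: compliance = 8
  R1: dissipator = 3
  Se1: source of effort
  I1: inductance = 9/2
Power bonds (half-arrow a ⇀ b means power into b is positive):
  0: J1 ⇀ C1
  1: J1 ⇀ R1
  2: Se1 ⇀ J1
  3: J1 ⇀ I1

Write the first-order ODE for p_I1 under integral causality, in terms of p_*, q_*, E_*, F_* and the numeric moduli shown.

bond 2 stroke at J1  (source Se1 imposes e)
bond 0 stroke at J1  (C1: C, integral causality)
bond 3 stroke at I1  (prefer integral on I1)
bond 1 stroke at J1  (1-jn J1 has f-setter on 3)

dp_I1/dt = E_Se1 - 2*p_I1/3 - q_C1/8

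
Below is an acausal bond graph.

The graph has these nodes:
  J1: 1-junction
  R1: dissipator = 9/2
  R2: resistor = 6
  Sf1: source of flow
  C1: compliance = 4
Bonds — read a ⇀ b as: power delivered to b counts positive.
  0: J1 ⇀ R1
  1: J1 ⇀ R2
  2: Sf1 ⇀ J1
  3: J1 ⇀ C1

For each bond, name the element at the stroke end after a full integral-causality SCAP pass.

b2 stroke at Sf1  (Sf1: flow source, stroke at near end)
b0 stroke at J1  (common-f at J1 fixed by 2)
b1 stroke at J1  (J1 flow already set via bond 2)
b3 stroke at J1  (1-jn J1 has f-setter on 2)

bond 0 |J1
bond 1 |J1
bond 2 |Sf1
bond 3 |J1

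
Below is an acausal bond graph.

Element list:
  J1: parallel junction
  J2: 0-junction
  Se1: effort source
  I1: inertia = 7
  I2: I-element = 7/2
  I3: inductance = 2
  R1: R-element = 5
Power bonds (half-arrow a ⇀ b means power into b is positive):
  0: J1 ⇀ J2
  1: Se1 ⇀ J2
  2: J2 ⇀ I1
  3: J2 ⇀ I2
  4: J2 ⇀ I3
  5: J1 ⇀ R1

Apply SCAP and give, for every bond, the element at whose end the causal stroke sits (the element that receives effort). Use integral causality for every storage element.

β1 stroke→J2  (Se1 (Se) sets effort on bond)
β0 stroke→J1  (J2: bond 1 brought effort, rest push out)
β2 stroke→I1  (common-e at J2 fixed by 1)
β3 stroke→I2  (J2: bond 1 brought effort, rest push out)
β4 stroke→I3  (J2 effort already set via bond 1)
β5 stroke→R1  (common-e at J1 fixed by 0)

b0 stroke→J1
b1 stroke→J2
b2 stroke→I1
b3 stroke→I2
b4 stroke→I3
b5 stroke→R1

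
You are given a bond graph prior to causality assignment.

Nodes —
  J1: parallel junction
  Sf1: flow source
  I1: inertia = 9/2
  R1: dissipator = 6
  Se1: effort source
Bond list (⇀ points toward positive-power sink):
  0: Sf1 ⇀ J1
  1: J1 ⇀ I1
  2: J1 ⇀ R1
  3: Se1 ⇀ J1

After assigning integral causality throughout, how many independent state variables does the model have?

1  (I1 all integral)

bond 0 stroke→Sf1  (Sf1: flow source, stroke at near end)
bond 3 stroke→J1  (source Se1 imposes e)
bond 1 stroke→I1  (0-jn J1 has e-setter on 3)
bond 2 stroke→R1  (J1: bond 3 brought effort, rest push out)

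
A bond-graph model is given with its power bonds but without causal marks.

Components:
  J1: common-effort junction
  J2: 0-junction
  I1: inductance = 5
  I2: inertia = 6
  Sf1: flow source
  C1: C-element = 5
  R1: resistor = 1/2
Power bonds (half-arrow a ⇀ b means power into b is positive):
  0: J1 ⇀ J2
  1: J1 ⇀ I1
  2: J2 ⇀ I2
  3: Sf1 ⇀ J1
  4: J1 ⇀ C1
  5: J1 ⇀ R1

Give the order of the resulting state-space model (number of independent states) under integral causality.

3  (C1, I1, I2 all integral)

β3 |Sf1  (Sf1: flow source, stroke at near end)
β1 |I1  (I1 outputs flow p/I1)
β2 |I2  (I2: I, integral causality)
β0 |J2  (J2 needs exactly one e-in)
β4 |J1  (C1 integral (e out))
β5 |R1  (J1: bond 4 brought effort, rest push out)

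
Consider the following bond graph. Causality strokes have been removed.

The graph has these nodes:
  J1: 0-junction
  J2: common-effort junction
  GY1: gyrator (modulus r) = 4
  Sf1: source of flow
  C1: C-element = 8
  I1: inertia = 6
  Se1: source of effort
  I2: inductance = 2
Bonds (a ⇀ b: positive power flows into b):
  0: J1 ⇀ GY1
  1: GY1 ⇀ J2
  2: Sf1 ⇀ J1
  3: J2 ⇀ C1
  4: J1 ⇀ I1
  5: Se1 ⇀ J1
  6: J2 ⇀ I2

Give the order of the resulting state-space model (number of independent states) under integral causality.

3  (C1, I1, I2 all integral)

b2 |Sf1  (source Sf1 imposes f)
b5 |J1  (Se1: effort source, stroke at far end)
b0 |GY1  (common-e at J1 fixed by 5)
b4 |I1  (0-jn J1 has e-setter on 5)
b1 |GY1  (GY1: gyrator matches bond 0)
b3 |J2  (C1 integral (e out))
b6 |I2  (J2: bond 3 brought effort, rest push out)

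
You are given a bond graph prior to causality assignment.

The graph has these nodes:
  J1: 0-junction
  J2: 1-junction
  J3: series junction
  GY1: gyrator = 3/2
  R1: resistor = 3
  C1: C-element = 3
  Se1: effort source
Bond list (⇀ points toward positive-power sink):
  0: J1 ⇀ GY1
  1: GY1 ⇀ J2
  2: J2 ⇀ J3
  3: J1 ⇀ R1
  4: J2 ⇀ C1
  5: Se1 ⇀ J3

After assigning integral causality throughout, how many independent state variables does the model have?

bond 5 |J3  (Se1 (Se) sets effort on bond)
bond 2 |J2  (closing 1-jn rule on J3)
bond 4 |J2  (C1: C, integral causality)
bond 1 |GY1  (J2: last free bond brings flow in)
bond 0 |GY1  (GY1 both-in/both-out from 1)
bond 3 |J1  (only one effort-in slot at J1)

1  (C1 all integral)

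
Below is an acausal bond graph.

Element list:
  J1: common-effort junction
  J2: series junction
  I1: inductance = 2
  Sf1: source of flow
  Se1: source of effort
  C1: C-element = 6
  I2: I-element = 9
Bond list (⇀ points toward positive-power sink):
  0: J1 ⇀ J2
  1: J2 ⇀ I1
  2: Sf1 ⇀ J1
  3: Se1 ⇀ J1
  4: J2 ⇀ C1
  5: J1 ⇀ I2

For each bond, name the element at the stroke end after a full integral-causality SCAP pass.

b2 |Sf1  (Sf1 (Sf) sets flow on bond)
b3 |J1  (Se1 fixes effort; stroke away)
b0 |J2  (J1 effort already set via bond 3)
b5 |I2  (J1: bond 3 brought effort, rest push out)
b1 |I1  (I1: I, integral causality)
b4 |J2  (J2 flow already set via bond 1)

#0 |J2
#1 |I1
#2 |Sf1
#3 |J1
#4 |J2
#5 |I2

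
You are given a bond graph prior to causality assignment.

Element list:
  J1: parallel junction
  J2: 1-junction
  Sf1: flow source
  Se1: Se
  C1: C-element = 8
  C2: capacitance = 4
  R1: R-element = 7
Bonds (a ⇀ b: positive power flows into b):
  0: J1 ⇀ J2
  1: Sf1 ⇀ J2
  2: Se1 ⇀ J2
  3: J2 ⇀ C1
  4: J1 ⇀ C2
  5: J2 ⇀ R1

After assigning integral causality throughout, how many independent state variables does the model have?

2  (C1, C2 all integral)

#1 stroke at Sf1  (source Sf1 imposes f)
#2 stroke at J2  (source Se1 imposes e)
#0 stroke at J2  (J2: bond 1 brought flow, rest push out)
#3 stroke at J2  (common-f at J2 fixed by 1)
#5 stroke at J2  (common-f at J2 fixed by 1)
#4 stroke at J1  (only one effort-in slot at J1)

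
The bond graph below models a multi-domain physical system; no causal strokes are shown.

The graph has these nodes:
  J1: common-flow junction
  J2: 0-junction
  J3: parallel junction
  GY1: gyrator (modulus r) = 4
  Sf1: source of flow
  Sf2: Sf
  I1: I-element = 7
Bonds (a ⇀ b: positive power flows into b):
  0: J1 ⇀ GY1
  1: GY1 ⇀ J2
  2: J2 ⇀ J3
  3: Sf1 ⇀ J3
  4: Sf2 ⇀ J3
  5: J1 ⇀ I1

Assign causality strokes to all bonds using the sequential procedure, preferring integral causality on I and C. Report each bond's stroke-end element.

#0 stroke at J1
#1 stroke at J2
#2 stroke at J3
#3 stroke at Sf1
#4 stroke at Sf2
#5 stroke at I1

#3 →Sf1  (Sf1 (Sf) sets flow on bond)
#4 →Sf2  (Sf2 fixes flow; stroke at Sf2)
#2 →J3  (J3 needs exactly one e-in)
#1 →J2  (closing 0-jn rule on J2)
#0 →J1  (through GY1, causality inverts; strokes same side of GY1)
#5 →I1  (closing 1-jn rule on J1)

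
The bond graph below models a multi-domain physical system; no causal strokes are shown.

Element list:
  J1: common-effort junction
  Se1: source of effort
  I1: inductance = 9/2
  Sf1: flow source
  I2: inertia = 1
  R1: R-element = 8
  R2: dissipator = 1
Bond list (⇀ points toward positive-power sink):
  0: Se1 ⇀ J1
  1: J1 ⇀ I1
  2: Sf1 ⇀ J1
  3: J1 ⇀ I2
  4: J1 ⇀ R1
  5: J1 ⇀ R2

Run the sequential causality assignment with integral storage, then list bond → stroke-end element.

bond 0 stroke at J1  (Se1 fixes effort; stroke away)
bond 2 stroke at Sf1  (Sf1 (Sf) sets flow on bond)
bond 1 stroke at I1  (J1: bond 0 brought effort, rest push out)
bond 3 stroke at I2  (0-jn J1 has e-setter on 0)
bond 4 stroke at R1  (0-jn J1 has e-setter on 0)
bond 5 stroke at R2  (common-e at J1 fixed by 0)

bond 0 →J1
bond 1 →I1
bond 2 →Sf1
bond 3 →I2
bond 4 →R1
bond 5 →R2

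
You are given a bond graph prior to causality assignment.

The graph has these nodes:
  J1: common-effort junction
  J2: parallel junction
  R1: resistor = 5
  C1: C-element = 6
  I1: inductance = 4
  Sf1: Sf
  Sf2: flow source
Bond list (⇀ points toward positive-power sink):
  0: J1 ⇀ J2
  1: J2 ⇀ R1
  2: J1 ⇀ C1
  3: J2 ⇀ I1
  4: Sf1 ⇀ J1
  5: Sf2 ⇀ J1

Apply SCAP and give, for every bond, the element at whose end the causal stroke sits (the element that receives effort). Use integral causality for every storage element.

β4 stroke→Sf1  (source Sf1 imposes f)
β5 stroke→Sf2  (Sf2 fixes flow; stroke at Sf2)
β2 stroke→J1  (C1: C, integral causality)
β0 stroke→J2  (0-jn J1 has e-setter on 2)
β1 stroke→R1  (common-e at J2 fixed by 0)
β3 stroke→I1  (0-jn J2 has e-setter on 0)

bond 0 stroke→J2
bond 1 stroke→R1
bond 2 stroke→J1
bond 3 stroke→I1
bond 4 stroke→Sf1
bond 5 stroke→Sf2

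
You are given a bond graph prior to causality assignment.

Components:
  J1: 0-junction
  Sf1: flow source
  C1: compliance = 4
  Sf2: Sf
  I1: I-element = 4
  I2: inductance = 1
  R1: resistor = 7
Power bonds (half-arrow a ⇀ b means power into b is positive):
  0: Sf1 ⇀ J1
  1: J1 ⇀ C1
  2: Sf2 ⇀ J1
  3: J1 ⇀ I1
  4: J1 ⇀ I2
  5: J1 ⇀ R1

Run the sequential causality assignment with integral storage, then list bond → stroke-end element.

bond 0 →Sf1
bond 1 →J1
bond 2 →Sf2
bond 3 →I1
bond 4 →I2
bond 5 →R1

b0 stroke→Sf1  (Sf1 fixes flow; stroke at Sf1)
b2 stroke→Sf2  (Sf2 fixes flow; stroke at Sf2)
b1 stroke→J1  (C1: C, integral causality)
b3 stroke→I1  (0-jn J1 has e-setter on 1)
b4 stroke→I2  (common-e at J1 fixed by 1)
b5 stroke→R1  (J1 effort already set via bond 1)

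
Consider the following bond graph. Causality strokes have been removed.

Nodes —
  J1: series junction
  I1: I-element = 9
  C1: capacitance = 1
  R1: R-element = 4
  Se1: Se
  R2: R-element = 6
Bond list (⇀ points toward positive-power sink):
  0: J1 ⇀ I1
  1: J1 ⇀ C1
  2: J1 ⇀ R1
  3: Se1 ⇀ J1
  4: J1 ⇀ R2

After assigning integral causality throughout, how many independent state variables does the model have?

#3 stroke at J1  (source Se1 imposes e)
#0 stroke at I1  (I1 integral (f out))
#1 stroke at J1  (J1: bond 0 brought flow, rest push out)
#2 stroke at J1  (common-f at J1 fixed by 0)
#4 stroke at J1  (1-jn J1 has f-setter on 0)

2  (C1, I1 all integral)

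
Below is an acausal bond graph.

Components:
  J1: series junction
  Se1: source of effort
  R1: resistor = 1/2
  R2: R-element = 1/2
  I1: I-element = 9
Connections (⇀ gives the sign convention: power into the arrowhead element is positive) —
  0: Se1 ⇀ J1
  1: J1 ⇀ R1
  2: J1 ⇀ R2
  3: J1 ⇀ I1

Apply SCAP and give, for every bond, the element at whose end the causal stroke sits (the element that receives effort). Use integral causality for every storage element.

#0 stroke→J1  (Se1 fixes effort; stroke away)
#3 stroke→I1  (I1: I, integral causality)
#1 stroke→J1  (J1: bond 3 brought flow, rest push out)
#2 stroke→J1  (J1 flow already set via bond 3)

#0 stroke at J1
#1 stroke at J1
#2 stroke at J1
#3 stroke at I1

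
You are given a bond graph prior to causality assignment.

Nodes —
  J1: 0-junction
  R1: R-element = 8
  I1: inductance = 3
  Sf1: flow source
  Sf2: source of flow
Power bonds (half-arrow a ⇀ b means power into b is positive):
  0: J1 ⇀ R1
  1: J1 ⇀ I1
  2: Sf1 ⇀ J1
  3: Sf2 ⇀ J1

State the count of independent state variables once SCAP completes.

β2 stroke at Sf1  (Sf1 (Sf) sets flow on bond)
β3 stroke at Sf2  (Sf2: flow source, stroke at near end)
β1 stroke at I1  (I1 integral (f out))
β0 stroke at J1  (closing 0-jn rule on J1)

1  (I1 all integral)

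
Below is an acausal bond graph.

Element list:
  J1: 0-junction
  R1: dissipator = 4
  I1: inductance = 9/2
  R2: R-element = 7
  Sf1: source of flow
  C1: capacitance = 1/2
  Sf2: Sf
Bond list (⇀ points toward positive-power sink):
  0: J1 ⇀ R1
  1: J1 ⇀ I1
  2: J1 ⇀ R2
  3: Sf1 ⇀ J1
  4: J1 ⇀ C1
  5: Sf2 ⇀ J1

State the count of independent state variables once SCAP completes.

2  (C1, I1 all integral)

#3 →Sf1  (Sf1 (Sf) sets flow on bond)
#5 →Sf2  (Sf2 (Sf) sets flow on bond)
#1 →I1  (I1 integral (f out))
#4 →J1  (C1 integral (e out))
#0 →R1  (J1 effort already set via bond 4)
#2 →R2  (0-jn J1 has e-setter on 4)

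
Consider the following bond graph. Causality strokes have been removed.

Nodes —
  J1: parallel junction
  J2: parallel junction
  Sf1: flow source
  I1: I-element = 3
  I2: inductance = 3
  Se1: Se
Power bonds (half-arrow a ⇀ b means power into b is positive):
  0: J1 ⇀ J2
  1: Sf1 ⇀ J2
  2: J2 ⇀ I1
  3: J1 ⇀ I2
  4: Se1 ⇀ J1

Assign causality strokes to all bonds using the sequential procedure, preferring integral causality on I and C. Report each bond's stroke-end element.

β1 stroke at Sf1  (Sf1 (Sf) sets flow on bond)
β4 stroke at J1  (source Se1 imposes e)
β0 stroke at J2  (0-jn J1 has e-setter on 4)
β3 stroke at I2  (0-jn J1 has e-setter on 4)
β2 stroke at I1  (common-e at J2 fixed by 0)

bond 0 stroke→J2
bond 1 stroke→Sf1
bond 2 stroke→I1
bond 3 stroke→I2
bond 4 stroke→J1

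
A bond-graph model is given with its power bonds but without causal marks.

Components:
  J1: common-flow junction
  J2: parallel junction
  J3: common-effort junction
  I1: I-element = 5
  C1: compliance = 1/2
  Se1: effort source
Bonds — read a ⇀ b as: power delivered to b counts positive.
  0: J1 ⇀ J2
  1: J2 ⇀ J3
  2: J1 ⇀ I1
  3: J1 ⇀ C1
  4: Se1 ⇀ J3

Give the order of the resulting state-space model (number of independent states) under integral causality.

2  (C1, I1 all integral)

bond 4 stroke→J3  (source Se1 imposes e)
bond 1 stroke→J2  (J3: bond 4 brought effort, rest push out)
bond 0 stroke→J1  (common-e at J2 fixed by 1)
bond 2 stroke→I1  (I1: I, integral causality)
bond 3 stroke→J1  (1-jn J1 has f-setter on 2)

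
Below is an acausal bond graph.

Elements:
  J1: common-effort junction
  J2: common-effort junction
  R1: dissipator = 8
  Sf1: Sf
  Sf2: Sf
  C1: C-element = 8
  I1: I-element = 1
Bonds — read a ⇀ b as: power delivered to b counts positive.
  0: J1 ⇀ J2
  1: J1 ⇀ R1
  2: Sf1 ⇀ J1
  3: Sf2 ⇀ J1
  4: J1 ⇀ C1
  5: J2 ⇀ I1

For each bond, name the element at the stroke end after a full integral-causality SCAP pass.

b0 stroke at J2
b1 stroke at R1
b2 stroke at Sf1
b3 stroke at Sf2
b4 stroke at J1
b5 stroke at I1

#2 →Sf1  (Sf1 fixes flow; stroke at Sf1)
#3 →Sf2  (Sf2: flow source, stroke at near end)
#4 →J1  (prefer integral on C1)
#0 →J2  (0-jn J1 has e-setter on 4)
#1 →R1  (J1: bond 4 brought effort, rest push out)
#5 →I1  (J2 effort already set via bond 0)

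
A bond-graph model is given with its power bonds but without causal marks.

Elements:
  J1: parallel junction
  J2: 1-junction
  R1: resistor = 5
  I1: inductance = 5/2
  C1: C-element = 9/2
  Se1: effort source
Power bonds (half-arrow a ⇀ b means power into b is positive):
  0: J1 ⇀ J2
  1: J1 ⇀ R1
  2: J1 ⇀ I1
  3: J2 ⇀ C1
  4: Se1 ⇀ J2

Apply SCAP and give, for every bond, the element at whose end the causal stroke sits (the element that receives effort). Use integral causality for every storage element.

b0 →J1
b1 →R1
b2 →I1
b3 →J2
b4 →J2

β4 |J2  (Se1 fixes effort; stroke away)
β2 |I1  (I1 integral (f out))
β3 |J2  (C1: C, integral causality)
β0 |J1  (closing 1-jn rule on J2)
β1 |R1  (J1 effort already set via bond 0)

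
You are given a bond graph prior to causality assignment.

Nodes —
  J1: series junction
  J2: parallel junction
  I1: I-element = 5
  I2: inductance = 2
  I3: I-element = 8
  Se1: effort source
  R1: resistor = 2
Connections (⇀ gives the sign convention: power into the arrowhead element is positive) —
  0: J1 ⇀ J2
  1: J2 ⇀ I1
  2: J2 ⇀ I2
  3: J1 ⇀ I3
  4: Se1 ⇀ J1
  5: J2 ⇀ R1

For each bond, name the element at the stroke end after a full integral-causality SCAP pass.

bond 0 |J1
bond 1 |I1
bond 2 |I2
bond 3 |I3
bond 4 |J1
bond 5 |J2

β4 stroke at J1  (source Se1 imposes e)
β1 stroke at I1  (I1 integral (f out))
β2 stroke at I2  (I2 outputs flow p/I2)
β3 stroke at I3  (prefer integral on I3)
β0 stroke at J1  (common-f at J1 fixed by 3)
β5 stroke at J2  (only one effort-in slot at J2)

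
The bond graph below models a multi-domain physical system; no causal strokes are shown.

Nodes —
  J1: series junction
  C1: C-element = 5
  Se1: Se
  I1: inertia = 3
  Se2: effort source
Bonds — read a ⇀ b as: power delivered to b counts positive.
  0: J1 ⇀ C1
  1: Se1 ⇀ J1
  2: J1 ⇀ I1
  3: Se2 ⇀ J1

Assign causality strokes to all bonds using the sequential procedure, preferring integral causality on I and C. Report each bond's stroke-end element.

bond 0 |J1
bond 1 |J1
bond 2 |I1
bond 3 |J1

#1 |J1  (Se1: effort source, stroke at far end)
#3 |J1  (Se2 (Se) sets effort on bond)
#0 |J1  (C1 outputs effort q/C1)
#2 |I1  (J1: last free bond brings flow in)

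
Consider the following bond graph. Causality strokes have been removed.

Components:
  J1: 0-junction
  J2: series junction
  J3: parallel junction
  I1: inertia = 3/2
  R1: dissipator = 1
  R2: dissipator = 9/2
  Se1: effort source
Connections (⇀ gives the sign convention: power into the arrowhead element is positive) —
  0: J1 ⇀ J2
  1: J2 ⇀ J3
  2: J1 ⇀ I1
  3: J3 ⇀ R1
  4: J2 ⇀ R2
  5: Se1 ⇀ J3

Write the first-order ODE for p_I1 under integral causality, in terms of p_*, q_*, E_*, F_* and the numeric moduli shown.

#5 →J3  (Se1: effort source, stroke at far end)
#1 →J2  (common-e at J3 fixed by 5)
#3 →R1  (J3: bond 5 brought effort, rest push out)
#2 →I1  (I1 outputs flow p/I1)
#0 →J1  (J1 needs exactly one e-in)
#4 →J2  (1-jn J2 has f-setter on 0)

dp_I1/dt = E_Se1 - 3*p_I1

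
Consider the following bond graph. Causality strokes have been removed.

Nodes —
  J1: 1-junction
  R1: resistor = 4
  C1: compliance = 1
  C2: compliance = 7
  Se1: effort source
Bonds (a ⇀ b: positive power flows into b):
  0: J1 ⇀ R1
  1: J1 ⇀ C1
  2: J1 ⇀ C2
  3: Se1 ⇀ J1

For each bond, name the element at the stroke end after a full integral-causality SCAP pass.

#3 |J1  (source Se1 imposes e)
#1 |J1  (C1: C, integral causality)
#2 |J1  (C2 outputs effort q/C2)
#0 |R1  (only one flow-in slot at J1)

bond 0 stroke at R1
bond 1 stroke at J1
bond 2 stroke at J1
bond 3 stroke at J1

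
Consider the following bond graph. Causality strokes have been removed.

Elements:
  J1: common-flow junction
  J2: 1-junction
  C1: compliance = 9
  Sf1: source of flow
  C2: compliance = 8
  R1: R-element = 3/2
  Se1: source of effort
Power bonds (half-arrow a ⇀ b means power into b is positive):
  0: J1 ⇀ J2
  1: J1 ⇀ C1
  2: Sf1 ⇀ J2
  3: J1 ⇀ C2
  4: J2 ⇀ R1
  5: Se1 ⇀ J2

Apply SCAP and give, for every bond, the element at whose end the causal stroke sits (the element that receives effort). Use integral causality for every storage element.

β0 stroke at J2
β1 stroke at J1
β2 stroke at Sf1
β3 stroke at J1
β4 stroke at J2
β5 stroke at J2

b2 |Sf1  (source Sf1 imposes f)
b5 |J2  (Se1 fixes effort; stroke away)
b0 |J2  (J2 flow already set via bond 2)
b4 |J2  (common-f at J2 fixed by 2)
b1 |J1  (J1: bond 0 brought flow, rest push out)
b3 |J1  (common-f at J1 fixed by 0)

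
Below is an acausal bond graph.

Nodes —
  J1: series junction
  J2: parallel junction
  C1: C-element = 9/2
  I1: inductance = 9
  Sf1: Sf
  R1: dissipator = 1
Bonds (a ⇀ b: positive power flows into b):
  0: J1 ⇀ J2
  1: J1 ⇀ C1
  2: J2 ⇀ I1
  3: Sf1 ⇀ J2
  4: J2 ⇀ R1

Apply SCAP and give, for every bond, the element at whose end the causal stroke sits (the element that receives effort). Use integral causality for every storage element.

bond 0 stroke→J2
bond 1 stroke→J1
bond 2 stroke→I1
bond 3 stroke→Sf1
bond 4 stroke→R1

β3 |Sf1  (Sf1 (Sf) sets flow on bond)
β1 |J1  (prefer integral on C1)
β0 |J2  (J1 needs exactly one f-in)
β2 |I1  (0-jn J2 has e-setter on 0)
β4 |R1  (J2: bond 0 brought effort, rest push out)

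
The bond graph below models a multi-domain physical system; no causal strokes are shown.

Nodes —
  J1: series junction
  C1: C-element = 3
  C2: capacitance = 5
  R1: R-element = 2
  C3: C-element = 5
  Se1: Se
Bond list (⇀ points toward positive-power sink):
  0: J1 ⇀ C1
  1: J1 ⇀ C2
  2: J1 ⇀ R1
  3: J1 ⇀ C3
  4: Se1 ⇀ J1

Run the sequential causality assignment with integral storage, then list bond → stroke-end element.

β0 stroke→J1
β1 stroke→J1
β2 stroke→R1
β3 stroke→J1
β4 stroke→J1

b4 stroke at J1  (Se1 (Se) sets effort on bond)
b0 stroke at J1  (prefer integral on C1)
b1 stroke at J1  (C2 outputs effort q/C2)
b3 stroke at J1  (C3 outputs effort q/C3)
b2 stroke at R1  (J1: last free bond brings flow in)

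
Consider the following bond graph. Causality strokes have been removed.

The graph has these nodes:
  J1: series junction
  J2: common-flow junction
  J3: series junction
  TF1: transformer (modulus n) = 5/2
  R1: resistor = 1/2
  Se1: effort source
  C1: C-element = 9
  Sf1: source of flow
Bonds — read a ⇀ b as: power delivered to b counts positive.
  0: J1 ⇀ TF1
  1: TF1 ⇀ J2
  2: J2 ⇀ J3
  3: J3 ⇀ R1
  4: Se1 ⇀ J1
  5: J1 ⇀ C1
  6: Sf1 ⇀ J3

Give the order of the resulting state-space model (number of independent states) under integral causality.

bond 4 stroke→J1  (Se1 (Se) sets effort on bond)
bond 6 stroke→Sf1  (source Sf1 imposes f)
bond 2 stroke→J3  (J3 flow already set via bond 6)
bond 3 stroke→J3  (1-jn J3 has f-setter on 6)
bond 1 stroke→J2  (1-jn J2 has f-setter on 2)
bond 0 stroke→TF1  (TF1: transformer flips bond 1)
bond 5 stroke→J1  (J1: bond 0 brought flow, rest push out)

1  (C1 all integral)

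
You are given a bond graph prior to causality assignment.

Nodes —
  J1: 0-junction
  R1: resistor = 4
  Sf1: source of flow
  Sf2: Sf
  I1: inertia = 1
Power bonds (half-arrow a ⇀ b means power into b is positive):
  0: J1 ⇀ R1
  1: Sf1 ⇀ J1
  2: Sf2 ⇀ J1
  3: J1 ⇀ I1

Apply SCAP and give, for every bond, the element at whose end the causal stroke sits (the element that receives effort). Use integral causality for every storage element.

b0 →J1
b1 →Sf1
b2 →Sf2
b3 →I1

bond 1 |Sf1  (source Sf1 imposes f)
bond 2 |Sf2  (Sf2: flow source, stroke at near end)
bond 3 |I1  (I1: I, integral causality)
bond 0 |J1  (J1 needs exactly one e-in)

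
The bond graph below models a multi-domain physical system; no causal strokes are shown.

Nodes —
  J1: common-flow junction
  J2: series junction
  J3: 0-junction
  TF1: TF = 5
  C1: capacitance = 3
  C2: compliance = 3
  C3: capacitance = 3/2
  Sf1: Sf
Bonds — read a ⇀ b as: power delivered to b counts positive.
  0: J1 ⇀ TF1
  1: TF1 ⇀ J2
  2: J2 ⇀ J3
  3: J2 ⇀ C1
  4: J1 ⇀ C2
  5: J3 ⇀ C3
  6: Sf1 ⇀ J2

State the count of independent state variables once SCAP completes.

3  (C1, C2, C3 all integral)

b6 |Sf1  (Sf1 (Sf) sets flow on bond)
b1 |J2  (1-jn J2 has f-setter on 6)
b2 |J2  (common-f at J2 fixed by 6)
b3 |J2  (1-jn J2 has f-setter on 6)
b5 |J3  (J3: last free bond brings effort in)
b0 |TF1  (through TF1, causality passes straight; one stroke at TF1)
b4 |J1  (J1: bond 0 brought flow, rest push out)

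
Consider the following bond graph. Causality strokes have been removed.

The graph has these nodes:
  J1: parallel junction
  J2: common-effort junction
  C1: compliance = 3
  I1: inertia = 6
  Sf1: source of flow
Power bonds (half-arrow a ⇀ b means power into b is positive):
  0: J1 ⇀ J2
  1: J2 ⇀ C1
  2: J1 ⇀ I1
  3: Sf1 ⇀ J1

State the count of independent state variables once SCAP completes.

b3 |Sf1  (Sf1 (Sf) sets flow on bond)
b1 |J2  (C1: C, integral causality)
b0 |J1  (J2: bond 1 brought effort, rest push out)
b2 |I1  (J1 effort already set via bond 0)

2  (C1, I1 all integral)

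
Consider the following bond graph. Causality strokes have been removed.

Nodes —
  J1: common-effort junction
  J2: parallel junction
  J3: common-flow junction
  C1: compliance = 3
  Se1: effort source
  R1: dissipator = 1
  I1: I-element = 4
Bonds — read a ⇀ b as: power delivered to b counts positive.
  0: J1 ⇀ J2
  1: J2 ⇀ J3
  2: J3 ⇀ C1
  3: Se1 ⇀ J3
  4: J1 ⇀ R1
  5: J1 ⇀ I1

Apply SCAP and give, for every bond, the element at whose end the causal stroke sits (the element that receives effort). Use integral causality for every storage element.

#3 |J3  (Se1 fixes effort; stroke away)
#2 |J3  (C1 outputs effort q/C1)
#1 |J2  (J3 needs exactly one f-in)
#0 |J1  (J2 effort already set via bond 1)
#4 |R1  (common-e at J1 fixed by 0)
#5 |I1  (J1 effort already set via bond 0)

b0 stroke→J1
b1 stroke→J2
b2 stroke→J3
b3 stroke→J3
b4 stroke→R1
b5 stroke→I1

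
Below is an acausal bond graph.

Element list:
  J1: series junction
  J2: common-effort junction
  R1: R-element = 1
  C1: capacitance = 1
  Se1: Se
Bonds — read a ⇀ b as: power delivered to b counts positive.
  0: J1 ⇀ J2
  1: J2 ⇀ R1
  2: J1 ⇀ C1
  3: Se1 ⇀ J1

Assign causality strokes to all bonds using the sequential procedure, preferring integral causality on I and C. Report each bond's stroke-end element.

b3 stroke at J1  (Se1 fixes effort; stroke away)
b2 stroke at J1  (C1: C, integral causality)
b0 stroke at J2  (J1: last free bond brings flow in)
b1 stroke at R1  (common-e at J2 fixed by 0)

β0 stroke→J2
β1 stroke→R1
β2 stroke→J1
β3 stroke→J1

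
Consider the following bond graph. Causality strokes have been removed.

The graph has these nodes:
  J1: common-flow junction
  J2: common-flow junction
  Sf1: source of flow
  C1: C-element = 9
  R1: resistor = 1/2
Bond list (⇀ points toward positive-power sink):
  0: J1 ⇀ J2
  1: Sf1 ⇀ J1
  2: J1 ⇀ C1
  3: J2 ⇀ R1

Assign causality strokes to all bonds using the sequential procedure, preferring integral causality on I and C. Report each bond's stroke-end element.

b0 stroke at J1
b1 stroke at Sf1
b2 stroke at J1
b3 stroke at J2

b1 |Sf1  (Sf1: flow source, stroke at near end)
b0 |J1  (J1 flow already set via bond 1)
b2 |J1  (J1 flow already set via bond 1)
b3 |J2  (common-f at J2 fixed by 0)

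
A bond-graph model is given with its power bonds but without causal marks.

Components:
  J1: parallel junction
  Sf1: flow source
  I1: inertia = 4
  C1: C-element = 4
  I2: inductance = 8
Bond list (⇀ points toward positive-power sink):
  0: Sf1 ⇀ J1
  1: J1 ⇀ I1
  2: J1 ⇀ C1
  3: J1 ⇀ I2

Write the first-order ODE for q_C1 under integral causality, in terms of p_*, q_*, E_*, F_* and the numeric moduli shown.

dq_C1/dt = F_Sf1 - p_I1/4 - p_I2/8

#0 |Sf1  (Sf1 fixes flow; stroke at Sf1)
#1 |I1  (I1 outputs flow p/I1)
#2 |J1  (C1 integral (e out))
#3 |I2  (J1: bond 2 brought effort, rest push out)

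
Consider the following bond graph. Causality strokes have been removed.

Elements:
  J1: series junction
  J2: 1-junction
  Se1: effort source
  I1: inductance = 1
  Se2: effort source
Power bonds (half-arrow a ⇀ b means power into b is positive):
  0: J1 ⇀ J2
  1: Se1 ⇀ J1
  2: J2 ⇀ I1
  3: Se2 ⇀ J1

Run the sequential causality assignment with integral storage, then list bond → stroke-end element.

b0 stroke at J2
b1 stroke at J1
b2 stroke at I1
b3 stroke at J1

β1 →J1  (Se1: effort source, stroke at far end)
β3 →J1  (Se2 fixes effort; stroke away)
β0 →J2  (only one flow-in slot at J1)
β2 →I1  (only one flow-in slot at J2)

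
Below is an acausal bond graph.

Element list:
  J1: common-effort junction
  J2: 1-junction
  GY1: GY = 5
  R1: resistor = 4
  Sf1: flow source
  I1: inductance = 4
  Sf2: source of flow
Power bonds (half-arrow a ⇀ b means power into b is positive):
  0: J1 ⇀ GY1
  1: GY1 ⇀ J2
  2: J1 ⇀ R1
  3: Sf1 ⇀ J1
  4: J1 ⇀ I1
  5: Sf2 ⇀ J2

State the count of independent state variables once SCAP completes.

β3 |Sf1  (Sf1 (Sf) sets flow on bond)
β5 |Sf2  (source Sf2 imposes f)
β1 |J2  (1-jn J2 has f-setter on 5)
β0 |J1  (through GY1, causality inverts; strokes same side of GY1)
β2 |R1  (J1 effort already set via bond 0)
β4 |I1  (J1 effort already set via bond 0)

1  (I1 all integral)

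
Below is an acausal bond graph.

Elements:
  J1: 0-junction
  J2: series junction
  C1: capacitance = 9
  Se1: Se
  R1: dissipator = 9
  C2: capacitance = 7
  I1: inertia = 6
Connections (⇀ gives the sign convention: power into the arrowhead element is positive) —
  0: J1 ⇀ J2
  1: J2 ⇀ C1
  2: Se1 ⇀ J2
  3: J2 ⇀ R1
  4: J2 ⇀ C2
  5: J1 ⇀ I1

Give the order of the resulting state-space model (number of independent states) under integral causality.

3  (C1, C2, I1 all integral)

β2 →J2  (source Se1 imposes e)
β1 →J2  (C1: C, integral causality)
β4 →J2  (prefer integral on C2)
β5 →I1  (prefer integral on I1)
β0 →J1  (only one effort-in slot at J1)
β3 →J2  (J2: bond 0 brought flow, rest push out)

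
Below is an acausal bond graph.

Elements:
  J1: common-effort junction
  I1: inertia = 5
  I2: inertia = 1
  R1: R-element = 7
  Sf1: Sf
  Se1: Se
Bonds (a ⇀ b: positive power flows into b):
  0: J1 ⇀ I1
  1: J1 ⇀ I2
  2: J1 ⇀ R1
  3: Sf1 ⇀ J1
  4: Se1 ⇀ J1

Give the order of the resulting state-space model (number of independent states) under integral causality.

2  (I1, I2 all integral)

#3 |Sf1  (Sf1 (Sf) sets flow on bond)
#4 |J1  (Se1 (Se) sets effort on bond)
#0 |I1  (common-e at J1 fixed by 4)
#1 |I2  (J1: bond 4 brought effort, rest push out)
#2 |R1  (J1 effort already set via bond 4)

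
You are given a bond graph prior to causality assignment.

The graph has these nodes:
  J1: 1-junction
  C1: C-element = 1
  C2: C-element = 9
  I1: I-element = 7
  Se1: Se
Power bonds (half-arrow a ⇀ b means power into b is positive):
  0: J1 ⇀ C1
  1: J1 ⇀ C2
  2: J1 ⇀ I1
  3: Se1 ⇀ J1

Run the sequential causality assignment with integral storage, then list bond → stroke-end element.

bond 0 →J1
bond 1 →J1
bond 2 →I1
bond 3 →J1

bond 3 stroke→J1  (Se1: effort source, stroke at far end)
bond 0 stroke→J1  (C1 outputs effort q/C1)
bond 1 stroke→J1  (prefer integral on C2)
bond 2 stroke→I1  (J1 needs exactly one f-in)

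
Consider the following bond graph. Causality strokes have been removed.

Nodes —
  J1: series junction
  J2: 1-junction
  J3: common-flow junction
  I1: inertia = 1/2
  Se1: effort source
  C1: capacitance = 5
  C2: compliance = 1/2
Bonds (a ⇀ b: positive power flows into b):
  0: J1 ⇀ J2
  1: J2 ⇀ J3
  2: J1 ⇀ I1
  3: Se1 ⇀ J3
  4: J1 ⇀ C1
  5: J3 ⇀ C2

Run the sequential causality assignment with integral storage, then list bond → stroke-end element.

#3 →J3  (source Se1 imposes e)
#2 →I1  (prefer integral on I1)
#0 →J1  (common-f at J1 fixed by 2)
#4 →J1  (J1 flow already set via bond 2)
#1 →J2  (J2 flow already set via bond 0)
#5 →J3  (1-jn J3 has f-setter on 1)

b0 stroke at J1
b1 stroke at J2
b2 stroke at I1
b3 stroke at J3
b4 stroke at J1
b5 stroke at J3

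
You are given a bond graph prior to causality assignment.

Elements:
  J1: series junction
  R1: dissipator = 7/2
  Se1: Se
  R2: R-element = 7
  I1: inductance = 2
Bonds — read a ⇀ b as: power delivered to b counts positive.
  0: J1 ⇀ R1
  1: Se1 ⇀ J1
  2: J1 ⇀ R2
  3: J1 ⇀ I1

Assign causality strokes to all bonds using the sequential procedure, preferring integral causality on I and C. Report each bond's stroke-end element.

#0 stroke→J1
#1 stroke→J1
#2 stroke→J1
#3 stroke→I1

#1 →J1  (Se1 fixes effort; stroke away)
#3 →I1  (prefer integral on I1)
#0 →J1  (J1 flow already set via bond 3)
#2 →J1  (common-f at J1 fixed by 3)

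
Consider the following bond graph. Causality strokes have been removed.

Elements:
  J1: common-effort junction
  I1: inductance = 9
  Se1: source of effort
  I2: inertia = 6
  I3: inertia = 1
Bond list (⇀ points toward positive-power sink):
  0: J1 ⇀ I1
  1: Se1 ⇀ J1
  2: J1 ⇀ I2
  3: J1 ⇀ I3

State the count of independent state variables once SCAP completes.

3  (I1, I2, I3 all integral)

b1 |J1  (Se1: effort source, stroke at far end)
b0 |I1  (0-jn J1 has e-setter on 1)
b2 |I2  (0-jn J1 has e-setter on 1)
b3 |I3  (J1: bond 1 brought effort, rest push out)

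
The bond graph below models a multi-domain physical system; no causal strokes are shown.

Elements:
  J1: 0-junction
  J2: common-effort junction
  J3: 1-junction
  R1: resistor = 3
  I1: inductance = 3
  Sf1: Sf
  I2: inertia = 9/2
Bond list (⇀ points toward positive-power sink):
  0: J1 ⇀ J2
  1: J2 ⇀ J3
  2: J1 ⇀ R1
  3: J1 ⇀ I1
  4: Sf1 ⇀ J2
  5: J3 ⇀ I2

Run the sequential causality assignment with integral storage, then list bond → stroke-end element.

bond 4 |Sf1  (source Sf1 imposes f)
bond 3 |I1  (prefer integral on I1)
bond 5 |I2  (I2 outputs flow p/I2)
bond 1 |J3  (common-f at J3 fixed by 5)
bond 0 |J2  (closing 0-jn rule on J2)
bond 2 |J1  (only one effort-in slot at J1)

b0 →J2
b1 →J3
b2 →J1
b3 →I1
b4 →Sf1
b5 →I2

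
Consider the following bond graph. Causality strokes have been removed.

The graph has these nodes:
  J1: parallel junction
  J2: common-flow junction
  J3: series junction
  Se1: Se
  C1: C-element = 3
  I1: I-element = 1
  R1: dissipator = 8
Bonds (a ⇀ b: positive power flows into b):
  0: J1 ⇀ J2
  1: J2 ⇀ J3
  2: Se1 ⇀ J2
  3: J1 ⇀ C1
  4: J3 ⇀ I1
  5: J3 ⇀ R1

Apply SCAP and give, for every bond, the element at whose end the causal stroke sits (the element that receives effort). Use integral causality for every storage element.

#0 stroke→J2
#1 stroke→J3
#2 stroke→J2
#3 stroke→J1
#4 stroke→I1
#5 stroke→J3

b2 →J2  (source Se1 imposes e)
b3 →J1  (C1: C, integral causality)
b0 →J2  (common-e at J1 fixed by 3)
b1 →J3  (only one flow-in slot at J2)
b4 →I1  (prefer integral on I1)
b5 →J3  (common-f at J3 fixed by 4)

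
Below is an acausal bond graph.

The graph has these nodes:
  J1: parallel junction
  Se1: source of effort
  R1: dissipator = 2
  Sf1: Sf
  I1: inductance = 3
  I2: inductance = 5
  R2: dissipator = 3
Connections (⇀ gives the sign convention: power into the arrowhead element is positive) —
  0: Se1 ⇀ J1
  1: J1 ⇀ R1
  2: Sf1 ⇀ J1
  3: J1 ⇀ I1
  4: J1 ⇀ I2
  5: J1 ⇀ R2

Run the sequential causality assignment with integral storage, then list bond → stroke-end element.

β0 |J1
β1 |R1
β2 |Sf1
β3 |I1
β4 |I2
β5 |R2

β0 →J1  (Se1 fixes effort; stroke away)
β2 →Sf1  (Sf1 fixes flow; stroke at Sf1)
β1 →R1  (0-jn J1 has e-setter on 0)
β3 →I1  (J1 effort already set via bond 0)
β4 →I2  (0-jn J1 has e-setter on 0)
β5 →R2  (common-e at J1 fixed by 0)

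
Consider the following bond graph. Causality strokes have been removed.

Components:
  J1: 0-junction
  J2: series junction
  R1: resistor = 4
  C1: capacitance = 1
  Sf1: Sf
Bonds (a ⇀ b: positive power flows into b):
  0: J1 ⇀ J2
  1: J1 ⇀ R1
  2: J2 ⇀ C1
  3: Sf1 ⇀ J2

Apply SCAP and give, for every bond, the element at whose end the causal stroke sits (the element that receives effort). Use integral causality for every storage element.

β3 stroke at Sf1  (Sf1 fixes flow; stroke at Sf1)
β0 stroke at J2  (J2 flow already set via bond 3)
β2 stroke at J2  (common-f at J2 fixed by 3)
β1 stroke at J1  (only one effort-in slot at J1)

bond 0 →J2
bond 1 →J1
bond 2 →J2
bond 3 →Sf1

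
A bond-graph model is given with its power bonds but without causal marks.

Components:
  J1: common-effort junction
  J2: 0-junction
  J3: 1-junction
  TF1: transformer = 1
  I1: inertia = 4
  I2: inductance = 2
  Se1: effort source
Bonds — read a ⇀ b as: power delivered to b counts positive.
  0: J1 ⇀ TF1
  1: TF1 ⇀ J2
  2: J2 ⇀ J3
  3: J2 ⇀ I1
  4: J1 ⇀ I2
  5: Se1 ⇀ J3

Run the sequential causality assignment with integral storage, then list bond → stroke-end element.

bond 0 stroke→J1
bond 1 stroke→TF1
bond 2 stroke→J2
bond 3 stroke→I1
bond 4 stroke→I2
bond 5 stroke→J3

β5 stroke→J3  (Se1 fixes effort; stroke away)
β2 stroke→J2  (J3: last free bond brings flow in)
β1 stroke→TF1  (common-e at J2 fixed by 2)
β3 stroke→I1  (0-jn J2 has e-setter on 2)
β0 stroke→J1  (TF1 one-in-one-out from 1)
β4 stroke→I2  (0-jn J1 has e-setter on 0)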